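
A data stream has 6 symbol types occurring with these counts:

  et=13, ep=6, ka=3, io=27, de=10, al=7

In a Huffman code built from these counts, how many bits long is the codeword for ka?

Repeatedly merge the two smallest:
merge ka(3) and ep(6): 9
merge al(7) and 9: 16
merge de(10) and et(13): 23
merge 16 and 23: 39
merge io(27) and 39: 66
ka sits 4 levels below the root, so its codeword is 4 bits.

4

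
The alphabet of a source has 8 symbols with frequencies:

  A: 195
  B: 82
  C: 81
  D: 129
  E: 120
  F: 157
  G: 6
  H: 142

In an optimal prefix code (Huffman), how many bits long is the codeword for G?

Build the tree from the bottom:
combine G(6), C(81) → 87
combine B(82), 87 → 169
combine E(120), D(129) → 249
combine H(142), F(157) → 299
combine 169, A(195) → 364
combine 249, 299 → 548
combine 364, 548 → 912
G sits 4 levels below the root, so its codeword is 4 bits.

4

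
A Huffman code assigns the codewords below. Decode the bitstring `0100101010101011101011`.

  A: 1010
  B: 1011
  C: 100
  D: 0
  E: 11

Read left to right; each codeword is recognised as soon as it completes (prefix code):
  0→D | 100→C | 1010→A | 1010→A | 1011→B | 1010→A | 11→E
Decoded message: DCAABAE

DCAABAE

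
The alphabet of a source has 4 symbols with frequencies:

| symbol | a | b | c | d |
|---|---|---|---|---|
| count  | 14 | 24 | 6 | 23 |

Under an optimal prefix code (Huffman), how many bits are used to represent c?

3

Huffman merges, smallest pair first:
c(6) + a(14) → 20
20 + d(23) → 43
b(24) + 43 → 67
The subtree containing c is merged 3 times, so code length = 3.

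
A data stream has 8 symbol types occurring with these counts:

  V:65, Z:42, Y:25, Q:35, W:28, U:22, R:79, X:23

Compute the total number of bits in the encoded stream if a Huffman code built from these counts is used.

911

Greedily combine the two least-frequent nodes:
merge U(22) and X(23): 45
merge Y(25) and W(28): 53
merge Q(35) and Z(42): 77
merge 45 and 53: 98
merge V(65) and 77: 142
merge R(79) and 98: 177
merge 142 and 177: 319
Each symbol's bit-cost is frequency × depth; summing gives 911 bits (equivalently 45 + 53 + 77 + 98 + 142 + 177 + 319).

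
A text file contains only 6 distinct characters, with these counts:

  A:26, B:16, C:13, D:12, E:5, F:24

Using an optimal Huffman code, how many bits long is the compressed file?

238

Greedily combine the two least-frequent nodes:
merge E(5) and D(12): 17
merge C(13) and B(16): 29
merge 17 and F(24): 41
merge A(26) and 29: 55
merge 41 and 55: 96
Total encoded bits = sum of merged weights = 17 + 29 + 41 + 55 + 96 = 238.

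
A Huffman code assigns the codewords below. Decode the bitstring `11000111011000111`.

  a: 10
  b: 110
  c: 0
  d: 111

Read left to right; each codeword is recognised as soon as it completes (prefix code):
  110→b | 0→c | 0→c | 111→d | 0→c | 110→b | 0→c | 0→c | 111→d
Decoded message: bccdcbccd

bccdcbccd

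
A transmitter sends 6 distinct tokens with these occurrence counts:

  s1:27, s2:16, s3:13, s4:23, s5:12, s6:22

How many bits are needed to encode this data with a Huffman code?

289

Build the Huffman tree bottom-up:
combine s5(12), s3(13) → 25
combine s2(16), s6(22) → 38
combine s4(23), 25 → 48
combine s1(27), 38 → 65
combine 48, 65 → 113
Total encoded bits = sum of merged weights = 25 + 38 + 48 + 65 + 113 = 289.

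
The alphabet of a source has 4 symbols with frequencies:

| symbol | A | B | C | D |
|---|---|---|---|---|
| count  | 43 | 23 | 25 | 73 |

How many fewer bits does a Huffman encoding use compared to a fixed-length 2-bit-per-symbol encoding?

Fixed-length: 2 bits × 164 symbols = 328 bits.
Huffman merges:
combine B(23), C(25) → 48
combine A(43), 48 → 91
combine D(73), 91 → 164
Huffman total = 48 + 91 + 164 = 303 bits.
Saving = 328 − 303 = 25 bits.

25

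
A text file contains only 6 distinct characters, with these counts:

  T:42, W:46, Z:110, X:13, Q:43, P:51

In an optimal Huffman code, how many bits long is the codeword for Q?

Huffman merges, smallest pair first:
combine X(13), T(42) → 55
combine Q(43), W(46) → 89
combine P(51), 55 → 106
combine 89, 106 → 195
combine Z(110), 195 → 305
Q's leaf is at depth 3, giving a 3-bit codeword.

3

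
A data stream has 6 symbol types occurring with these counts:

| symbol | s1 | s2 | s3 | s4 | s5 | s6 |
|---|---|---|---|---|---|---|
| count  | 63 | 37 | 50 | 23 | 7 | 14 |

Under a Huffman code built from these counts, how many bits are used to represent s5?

4

Build the tree from the bottom:
combine s5(7), s6(14) → 21
combine 21, s4(23) → 44
combine s2(37), 44 → 81
combine s3(50), s1(63) → 113
combine 81, 113 → 194
s5's leaf is at depth 4, giving a 4-bit codeword.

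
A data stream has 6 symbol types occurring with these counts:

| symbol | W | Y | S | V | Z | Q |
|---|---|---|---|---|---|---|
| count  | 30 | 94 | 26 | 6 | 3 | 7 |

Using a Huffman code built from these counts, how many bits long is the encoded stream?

Build the Huffman tree bottom-up:
combine Z(3), V(6) → 9
combine Q(7), 9 → 16
combine 16, S(26) → 42
combine W(30), 42 → 72
combine 72, Y(94) → 166
Total encoded bits = sum of merged weights = 9 + 16 + 42 + 72 + 166 = 305.

305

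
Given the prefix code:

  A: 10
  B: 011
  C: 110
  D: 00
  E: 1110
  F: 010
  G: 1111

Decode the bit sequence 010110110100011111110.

Read left to right; each codeword is recognised as soon as it completes (prefix code):
  010→F | 110→C | 110→C | 10→A | 00→D | 1111→G | 1110→E
Decoded message: FCCADGE

FCCADGE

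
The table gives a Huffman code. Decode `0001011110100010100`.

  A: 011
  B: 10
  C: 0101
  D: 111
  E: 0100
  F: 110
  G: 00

Read left to right; each codeword is recognised as soon as it completes (prefix code):
  00→G | 0101→C | 111→D | 0100→E | 0101→C | 00→G
Decoded message: GCDECG

GCDECG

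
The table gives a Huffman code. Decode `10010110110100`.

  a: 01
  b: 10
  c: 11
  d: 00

Read left to right; each codeword is recognised as soon as it completes (prefix code):
  10→b | 01→a | 01→a | 10→b | 11→c | 01→a | 00→d
Decoded message: baabcad

baabcad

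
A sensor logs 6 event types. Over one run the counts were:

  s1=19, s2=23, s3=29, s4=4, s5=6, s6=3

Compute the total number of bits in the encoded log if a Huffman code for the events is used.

Greedily combine the two least-frequent nodes:
merge s6(3) and s4(4): 7
merge s5(6) and 7: 13
merge 13 and s1(19): 32
merge s2(23) and s3(29): 52
merge 32 and 52: 84
The encoded length is the sum of every internal node's weight: 7 + 13 + 32 + 52 + 84 = 188 bits.

188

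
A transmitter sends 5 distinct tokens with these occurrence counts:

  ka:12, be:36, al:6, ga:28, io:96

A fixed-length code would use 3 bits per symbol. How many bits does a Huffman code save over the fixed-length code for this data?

Fixed-length: 3 bits × 178 symbols = 534 bits.
Huffman merges:
al(6) + ka(12) → 18
18 + ga(28) → 46
be(36) + 46 → 82
82 + io(96) → 178
Huffman total = 18 + 46 + 82 + 178 = 324 bits.
Saving = 534 − 324 = 210 bits.

210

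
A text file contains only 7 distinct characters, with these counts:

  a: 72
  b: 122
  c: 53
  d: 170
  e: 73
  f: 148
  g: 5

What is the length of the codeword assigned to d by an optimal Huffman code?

Build the tree from the bottom:
combine g(5), c(53) → 58
combine 58, a(72) → 130
combine e(73), b(122) → 195
combine 130, f(148) → 278
combine d(170), 195 → 365
combine 278, 365 → 643
d sits 2 levels below the root, so its codeword is 2 bits.

2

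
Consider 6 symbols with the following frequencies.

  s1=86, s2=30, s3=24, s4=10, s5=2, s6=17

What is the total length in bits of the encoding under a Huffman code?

346

Merge the two smallest weights repeatedly:
combine s5(2), s4(10) → 12
combine 12, s6(17) → 29
combine s3(24), 29 → 53
combine s2(30), 53 → 83
combine 83, s1(86) → 169
Each symbol's bit-cost is frequency × depth; summing gives 346 bits (equivalently 12 + 29 + 53 + 83 + 169).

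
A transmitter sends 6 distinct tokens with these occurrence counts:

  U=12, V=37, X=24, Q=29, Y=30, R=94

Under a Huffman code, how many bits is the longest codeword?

4

Merge the two lowest-weight nodes at each step:
U(12) + X(24) → 36
Q(29) + Y(30) → 59
36 + V(37) → 73
59 + 73 → 132
R(94) + 132 → 226
Maximum depth reached is 4.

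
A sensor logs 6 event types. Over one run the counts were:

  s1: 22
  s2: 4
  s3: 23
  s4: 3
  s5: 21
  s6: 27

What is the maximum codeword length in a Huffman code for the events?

Merge the two lowest-weight nodes at each step:
merge s4(3) and s2(4): 7
merge 7 and s5(21): 28
merge s1(22) and s3(23): 45
merge s6(27) and 28: 55
merge 45 and 55: 100
The first pair merged (s4, s2) ends up deepest, at depth 4.

4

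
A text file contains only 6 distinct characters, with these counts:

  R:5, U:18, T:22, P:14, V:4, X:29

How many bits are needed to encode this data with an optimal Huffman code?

216

Merge the two smallest weights repeatedly:
V(4) + R(5) → 9
9 + P(14) → 23
U(18) + T(22) → 40
23 + X(29) → 52
40 + 52 → 92
Each symbol's bit-cost is frequency × depth; summing gives 216 bits (equivalently 9 + 23 + 40 + 52 + 92).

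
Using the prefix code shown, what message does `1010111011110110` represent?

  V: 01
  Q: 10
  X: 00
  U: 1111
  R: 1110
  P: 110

Read left to right; each codeword is recognised as soon as it completes (prefix code):
  10→Q | 10→Q | 1110→R | 1111→U | 01→V | 10→Q
Decoded message: QQRUVQ

QQRUVQ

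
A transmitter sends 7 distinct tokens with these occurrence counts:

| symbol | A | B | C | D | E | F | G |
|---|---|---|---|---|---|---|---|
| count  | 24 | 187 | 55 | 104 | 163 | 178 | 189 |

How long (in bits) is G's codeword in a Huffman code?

2

Build the tree from the bottom:
A(24) + C(55) → 79
79 + D(104) → 183
E(163) + F(178) → 341
183 + B(187) → 370
G(189) + 341 → 530
370 + 530 → 900
G sits 2 levels below the root, so its codeword is 2 bits.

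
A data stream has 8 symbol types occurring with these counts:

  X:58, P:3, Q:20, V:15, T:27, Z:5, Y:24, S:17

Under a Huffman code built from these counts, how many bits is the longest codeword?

5

Merge the two lowest-weight nodes at each step:
P(3) + Z(5) → 8
8 + V(15) → 23
S(17) + Q(20) → 37
23 + Y(24) → 47
T(27) + 37 → 64
47 + X(58) → 105
64 + 105 → 169
The rarest symbols sit at the bottom; the longest codeword is 5 bits.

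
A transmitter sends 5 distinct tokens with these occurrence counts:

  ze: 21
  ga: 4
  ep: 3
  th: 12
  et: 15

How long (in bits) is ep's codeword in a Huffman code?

Repeatedly merge the two smallest:
combine ep(3), ga(4) → 7
combine 7, th(12) → 19
combine et(15), 19 → 34
combine ze(21), 34 → 55
The subtree containing ep is merged 4 times, so code length = 4.

4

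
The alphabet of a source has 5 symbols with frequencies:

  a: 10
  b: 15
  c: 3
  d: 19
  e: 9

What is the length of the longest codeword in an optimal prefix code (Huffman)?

3

Merge the two lowest-weight nodes at each step:
merge c(3) and e(9): 12
merge a(10) and 12: 22
merge b(15) and d(19): 34
merge 22 and 34: 56
Maximum depth reached is 3.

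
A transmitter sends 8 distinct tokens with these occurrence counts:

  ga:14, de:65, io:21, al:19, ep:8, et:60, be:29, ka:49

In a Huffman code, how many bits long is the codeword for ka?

3

Huffman merges, smallest pair first:
merge ep(8) and ga(14): 22
merge al(19) and io(21): 40
merge 22 and be(29): 51
merge 40 and ka(49): 89
merge 51 and et(60): 111
merge de(65) and 89: 154
merge 111 and 154: 265
ka's leaf is at depth 3, giving a 3-bit codeword.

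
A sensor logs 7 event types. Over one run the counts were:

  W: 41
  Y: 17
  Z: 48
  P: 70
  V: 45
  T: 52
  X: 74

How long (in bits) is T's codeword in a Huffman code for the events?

3

Build the tree from the bottom:
combine Y(17), W(41) → 58
combine V(45), Z(48) → 93
combine T(52), 58 → 110
combine P(70), X(74) → 144
combine 93, 110 → 203
combine 144, 203 → 347
T sits 3 levels below the root, so its codeword is 3 bits.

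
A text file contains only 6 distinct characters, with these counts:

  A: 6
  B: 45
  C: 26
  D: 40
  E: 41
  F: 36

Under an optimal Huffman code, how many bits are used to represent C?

Build the tree from the bottom:
merge A(6) and C(26): 32
merge 32 and F(36): 68
merge D(40) and E(41): 81
merge B(45) and 68: 113
merge 81 and 113: 194
C sits 4 levels below the root, so its codeword is 4 bits.

4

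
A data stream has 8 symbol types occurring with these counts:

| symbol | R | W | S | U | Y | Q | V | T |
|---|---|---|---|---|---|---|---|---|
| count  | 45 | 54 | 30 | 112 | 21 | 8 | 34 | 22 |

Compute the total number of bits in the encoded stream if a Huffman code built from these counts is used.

892

Build the Huffman tree bottom-up:
merge Q(8) and Y(21): 29
merge T(22) and 29: 51
merge S(30) and V(34): 64
merge R(45) and 51: 96
merge W(54) and 64: 118
merge 96 and U(112): 208
merge 118 and 208: 326
Each symbol's bit-cost is frequency × depth; summing gives 892 bits (equivalently 29 + 51 + 64 + 96 + 118 + 208 + 326).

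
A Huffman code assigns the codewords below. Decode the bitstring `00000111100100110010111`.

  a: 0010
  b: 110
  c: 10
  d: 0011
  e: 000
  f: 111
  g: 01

Read left to right; each codeword is recognised as soon as it completes (prefix code):
  000→e | 0011→d | 110→b | 01→g | 0011→d | 0010→a | 111→f
Decoded message: edbgdaf

edbgdaf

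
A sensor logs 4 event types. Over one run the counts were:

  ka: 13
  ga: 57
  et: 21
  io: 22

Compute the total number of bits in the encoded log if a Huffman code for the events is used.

Merge the two smallest weights repeatedly:
combine ka(13), et(21) → 34
combine io(22), 34 → 56
combine 56, ga(57) → 113
Total encoded bits = sum of merged weights = 34 + 56 + 113 = 203.

203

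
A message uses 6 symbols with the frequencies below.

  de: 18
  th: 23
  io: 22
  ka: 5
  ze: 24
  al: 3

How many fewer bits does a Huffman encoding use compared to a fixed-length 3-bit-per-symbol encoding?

61

Fixed-length: 3 bits × 95 symbols = 285 bits.
Huffman merges:
merge al(3) and ka(5): 8
merge 8 and de(18): 26
merge io(22) and th(23): 45
merge ze(24) and 26: 50
merge 45 and 50: 95
Huffman total = 8 + 26 + 45 + 50 + 95 = 224 bits.
Saving = 285 − 224 = 61 bits.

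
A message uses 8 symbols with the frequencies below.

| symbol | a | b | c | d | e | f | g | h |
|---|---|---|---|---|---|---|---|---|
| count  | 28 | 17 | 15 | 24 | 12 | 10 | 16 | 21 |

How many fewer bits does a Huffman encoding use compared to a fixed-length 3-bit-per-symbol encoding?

Fixed-length: 3 bits × 143 symbols = 429 bits.
Huffman merges:
f(10) + e(12) → 22
c(15) + g(16) → 31
b(17) + h(21) → 38
22 + d(24) → 46
a(28) + 31 → 59
38 + 46 → 84
59 + 84 → 143
Huffman total = 22 + 31 + 38 + 46 + 59 + 84 + 143 = 423 bits.
Saving = 429 − 423 = 6 bits.

6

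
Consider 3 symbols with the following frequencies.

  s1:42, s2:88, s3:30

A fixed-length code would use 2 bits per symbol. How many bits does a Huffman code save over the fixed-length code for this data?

88

Fixed-length: 2 bits × 160 symbols = 320 bits.
Huffman merges:
merge s3(30) and s1(42): 72
merge 72 and s2(88): 160
Huffman total = 72 + 160 = 232 bits.
Saving = 320 − 232 = 88 bits.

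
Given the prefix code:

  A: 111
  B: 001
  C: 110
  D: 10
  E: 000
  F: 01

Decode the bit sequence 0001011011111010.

Read left to right; each codeword is recognised as soon as it completes (prefix code):
  000→E | 10→D | 110→C | 111→A | 110→C | 10→D
Decoded message: EDCACD

EDCACD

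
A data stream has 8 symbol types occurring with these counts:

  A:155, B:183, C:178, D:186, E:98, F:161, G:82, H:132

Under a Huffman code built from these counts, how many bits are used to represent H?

Build the tree from the bottom:
G(82) + E(98) → 180
H(132) + A(155) → 287
F(161) + C(178) → 339
180 + B(183) → 363
D(186) + 287 → 473
339 + 363 → 702
473 + 702 → 1175
H's leaf is at depth 3, giving a 3-bit codeword.

3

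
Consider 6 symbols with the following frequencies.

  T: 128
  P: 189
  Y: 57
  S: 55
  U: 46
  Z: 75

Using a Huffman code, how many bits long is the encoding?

Merge the two smallest weights repeatedly:
merge U(46) and S(55): 101
merge Y(57) and Z(75): 132
merge 101 and T(128): 229
merge 132 and P(189): 321
merge 229 and 321: 550
Total encoded bits = sum of merged weights = 101 + 132 + 229 + 321 + 550 = 1333.

1333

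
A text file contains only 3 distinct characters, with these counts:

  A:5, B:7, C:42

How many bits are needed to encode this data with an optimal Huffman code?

Build the Huffman tree bottom-up:
merge A(5) and B(7): 12
merge 12 and C(42): 54
Each symbol's bit-cost is frequency × depth; summing gives 66 bits (equivalently 12 + 54).

66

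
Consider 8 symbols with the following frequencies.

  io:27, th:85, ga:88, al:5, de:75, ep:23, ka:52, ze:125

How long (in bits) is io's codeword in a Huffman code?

4

Repeatedly merge the two smallest:
merge al(5) and ep(23): 28
merge io(27) and 28: 55
merge ka(52) and 55: 107
merge de(75) and th(85): 160
merge ga(88) and 107: 195
merge ze(125) and 160: 285
merge 195 and 285: 480
io's leaf is at depth 4, giving a 4-bit codeword.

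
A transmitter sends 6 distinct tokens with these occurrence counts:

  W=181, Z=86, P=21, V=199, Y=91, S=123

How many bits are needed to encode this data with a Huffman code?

Build the Huffman tree bottom-up:
combine P(21), Z(86) → 107
combine Y(91), 107 → 198
combine S(123), W(181) → 304
combine 198, V(199) → 397
combine 304, 397 → 701
Total encoded bits = sum of merged weights = 107 + 198 + 304 + 397 + 701 = 1707.

1707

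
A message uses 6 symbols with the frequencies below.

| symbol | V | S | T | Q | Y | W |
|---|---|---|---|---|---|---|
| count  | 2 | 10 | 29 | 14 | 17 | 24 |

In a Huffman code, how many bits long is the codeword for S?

4

Build the tree from the bottom:
combine V(2), S(10) → 12
combine 12, Q(14) → 26
combine Y(17), W(24) → 41
combine 26, T(29) → 55
combine 41, 55 → 96
The subtree containing S is merged 4 times, so code length = 4.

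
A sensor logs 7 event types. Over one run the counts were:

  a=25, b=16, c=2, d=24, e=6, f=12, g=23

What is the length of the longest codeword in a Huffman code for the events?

5

Merge the two lowest-weight nodes at each step:
c(2) + e(6) → 8
8 + f(12) → 20
b(16) + 20 → 36
g(23) + d(24) → 47
a(25) + 36 → 61
47 + 61 → 108
The first pair merged (c, e) ends up deepest, at depth 5.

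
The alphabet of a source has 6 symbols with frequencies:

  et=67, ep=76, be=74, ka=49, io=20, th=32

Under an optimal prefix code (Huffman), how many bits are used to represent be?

2

Repeatedly merge the two smallest:
combine io(20), th(32) → 52
combine ka(49), 52 → 101
combine et(67), be(74) → 141
combine ep(76), 101 → 177
combine 141, 177 → 318
be sits 2 levels below the root, so its codeword is 2 bits.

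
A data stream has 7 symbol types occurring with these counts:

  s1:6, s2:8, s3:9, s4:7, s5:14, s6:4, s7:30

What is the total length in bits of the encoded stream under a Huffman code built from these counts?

Build the Huffman tree bottom-up:
combine s6(4), s1(6) → 10
combine s4(7), s2(8) → 15
combine s3(9), 10 → 19
combine s5(14), 15 → 29
combine 19, 29 → 48
combine s7(30), 48 → 78
Total encoded bits = sum of merged weights = 10 + 15 + 19 + 29 + 48 + 78 = 199.

199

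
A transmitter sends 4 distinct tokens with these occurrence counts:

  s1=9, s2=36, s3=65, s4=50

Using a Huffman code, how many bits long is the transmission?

Build the Huffman tree bottom-up:
merge s1(9) and s2(36): 45
merge 45 and s4(50): 95
merge s3(65) and 95: 160
Total encoded bits = sum of merged weights = 45 + 95 + 160 = 300.

300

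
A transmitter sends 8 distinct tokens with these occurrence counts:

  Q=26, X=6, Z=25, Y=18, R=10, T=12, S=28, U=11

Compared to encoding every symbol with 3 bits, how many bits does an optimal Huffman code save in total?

Fixed-length: 3 bits × 136 symbols = 408 bits.
Huffman merges:
X(6) + R(10) → 16
U(11) + T(12) → 23
16 + Y(18) → 34
23 + Z(25) → 48
Q(26) + S(28) → 54
34 + 48 → 82
54 + 82 → 136
Huffman total = 16 + 23 + 34 + 48 + 54 + 82 + 136 = 393 bits.
Saving = 408 − 393 = 15 bits.

15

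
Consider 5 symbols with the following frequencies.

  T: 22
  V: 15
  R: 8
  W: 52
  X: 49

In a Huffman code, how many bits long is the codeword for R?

4

Repeatedly merge the two smallest:
combine R(8), V(15) → 23
combine T(22), 23 → 45
combine 45, X(49) → 94
combine W(52), 94 → 146
R's leaf is at depth 4, giving a 4-bit codeword.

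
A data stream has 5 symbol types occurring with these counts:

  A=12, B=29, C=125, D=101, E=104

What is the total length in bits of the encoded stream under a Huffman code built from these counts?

Build the Huffman tree bottom-up:
merge A(12) and B(29): 41
merge 41 and D(101): 142
merge E(104) and C(125): 229
merge 142 and 229: 371
Each symbol's bit-cost is frequency × depth; summing gives 783 bits (equivalently 41 + 142 + 229 + 371).

783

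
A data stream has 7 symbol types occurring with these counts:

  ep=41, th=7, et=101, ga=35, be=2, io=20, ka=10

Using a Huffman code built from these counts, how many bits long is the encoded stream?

Build the Huffman tree bottom-up:
be(2) + th(7) → 9
9 + ka(10) → 19
19 + io(20) → 39
ga(35) + 39 → 74
ep(41) + 74 → 115
et(101) + 115 → 216
Each symbol's bit-cost is frequency × depth; summing gives 472 bits (equivalently 9 + 19 + 39 + 74 + 115 + 216).

472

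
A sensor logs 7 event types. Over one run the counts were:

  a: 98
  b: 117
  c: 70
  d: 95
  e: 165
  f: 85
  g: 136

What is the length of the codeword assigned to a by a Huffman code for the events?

Huffman merges, smallest pair first:
c(70) + f(85) → 155
d(95) + a(98) → 193
b(117) + g(136) → 253
155 + e(165) → 320
193 + 253 → 446
320 + 446 → 766
a's leaf is at depth 3, giving a 3-bit codeword.

3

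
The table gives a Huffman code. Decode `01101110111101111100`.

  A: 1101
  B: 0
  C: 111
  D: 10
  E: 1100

Read left to right; each codeword is recognised as soon as it completes (prefix code):
  0→B | 1101→A | 1101→A | 111→C | 0→B | 111→C | 1100→E
Decoded message: BAACBCE

BAACBCE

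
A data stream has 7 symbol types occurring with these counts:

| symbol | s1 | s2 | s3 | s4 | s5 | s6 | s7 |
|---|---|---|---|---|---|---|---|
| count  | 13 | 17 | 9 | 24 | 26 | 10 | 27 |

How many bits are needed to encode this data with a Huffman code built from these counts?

Merge the two smallest weights repeatedly:
s3(9) + s6(10) → 19
s1(13) + s2(17) → 30
19 + s4(24) → 43
s5(26) + s7(27) → 53
30 + 43 → 73
53 + 73 → 126
Each symbol's bit-cost is frequency × depth; summing gives 344 bits (equivalently 19 + 30 + 43 + 53 + 73 + 126).

344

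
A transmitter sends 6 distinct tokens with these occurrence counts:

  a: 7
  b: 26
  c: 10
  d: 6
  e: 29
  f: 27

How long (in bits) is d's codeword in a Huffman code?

Huffman merges, smallest pair first:
d(6) + a(7) → 13
c(10) + 13 → 23
23 + b(26) → 49
f(27) + e(29) → 56
49 + 56 → 105
d sits 4 levels below the root, so its codeword is 4 bits.

4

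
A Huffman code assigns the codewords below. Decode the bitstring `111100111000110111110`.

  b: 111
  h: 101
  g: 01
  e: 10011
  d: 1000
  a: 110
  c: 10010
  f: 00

bedaba

Read left to right; each codeword is recognised as soon as it completes (prefix code):
  111→b | 10011→e | 1000→d | 110→a | 111→b | 110→a
Decoded message: bedaba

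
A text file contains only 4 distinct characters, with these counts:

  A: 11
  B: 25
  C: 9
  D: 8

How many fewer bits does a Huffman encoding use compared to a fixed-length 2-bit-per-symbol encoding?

8

Fixed-length: 2 bits × 53 symbols = 106 bits.
Huffman merges:
merge D(8) and C(9): 17
merge A(11) and 17: 28
merge B(25) and 28: 53
Huffman total = 17 + 28 + 53 = 98 bits.
Saving = 106 − 98 = 8 bits.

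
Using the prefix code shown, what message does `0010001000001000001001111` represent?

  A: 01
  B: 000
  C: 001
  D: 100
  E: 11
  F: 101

Read left to right; each codeword is recognised as soon as it completes (prefix code):
  001→C | 000→B | 100→D | 000→B | 100→D | 000→B | 100→D | 11→E | 11→E
Decoded message: CBDBDBDEE

CBDBDBDEE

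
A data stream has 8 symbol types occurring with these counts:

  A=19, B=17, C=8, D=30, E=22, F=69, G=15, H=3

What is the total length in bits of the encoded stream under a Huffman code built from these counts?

Merge the two smallest weights repeatedly:
combine H(3), C(8) → 11
combine 11, G(15) → 26
combine B(17), A(19) → 36
combine E(22), 26 → 48
combine D(30), 36 → 66
combine 48, 66 → 114
combine F(69), 114 → 183
Each symbol's bit-cost is frequency × depth; summing gives 484 bits (equivalently 11 + 26 + 36 + 48 + 66 + 114 + 183).

484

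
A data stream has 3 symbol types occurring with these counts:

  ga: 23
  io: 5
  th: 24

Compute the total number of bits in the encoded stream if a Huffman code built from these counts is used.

80

Merge the two smallest weights repeatedly:
combine io(5), ga(23) → 28
combine th(24), 28 → 52
Total encoded bits = sum of merged weights = 28 + 52 = 80.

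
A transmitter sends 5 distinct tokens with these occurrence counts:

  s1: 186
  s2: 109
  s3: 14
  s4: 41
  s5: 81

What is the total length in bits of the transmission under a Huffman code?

Merge the two smallest weights repeatedly:
s3(14) + s4(41) → 55
55 + s5(81) → 136
s2(109) + 136 → 245
s1(186) + 245 → 431
Total encoded bits = sum of merged weights = 55 + 136 + 245 + 431 = 867.

867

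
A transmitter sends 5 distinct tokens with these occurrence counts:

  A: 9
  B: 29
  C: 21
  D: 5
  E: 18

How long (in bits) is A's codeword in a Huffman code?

3

Huffman merges, smallest pair first:
merge D(5) and A(9): 14
merge 14 and E(18): 32
merge C(21) and B(29): 50
merge 32 and 50: 82
The subtree containing A is merged 3 times, so code length = 3.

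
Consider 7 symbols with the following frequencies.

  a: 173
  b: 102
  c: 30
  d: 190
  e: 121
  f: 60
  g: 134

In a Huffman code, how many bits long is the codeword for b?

Build the tree from the bottom:
merge c(30) and f(60): 90
merge 90 and b(102): 192
merge e(121) and g(134): 255
merge a(173) and d(190): 363
merge 192 and 255: 447
merge 363 and 447: 810
b sits 3 levels below the root, so its codeword is 3 bits.

3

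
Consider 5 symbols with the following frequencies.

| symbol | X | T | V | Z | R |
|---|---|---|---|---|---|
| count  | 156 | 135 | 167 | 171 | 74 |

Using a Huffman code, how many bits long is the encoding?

Greedily combine the two least-frequent nodes:
R(74) + T(135) → 209
X(156) + V(167) → 323
Z(171) + 209 → 380
323 + 380 → 703
The encoded length is the sum of every internal node's weight: 209 + 323 + 380 + 703 = 1615 bits.

1615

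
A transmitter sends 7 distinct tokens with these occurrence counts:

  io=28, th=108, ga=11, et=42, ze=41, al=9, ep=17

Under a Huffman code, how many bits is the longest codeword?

Merge the two lowest-weight nodes at each step:
combine al(9), ga(11) → 20
combine ep(17), 20 → 37
combine io(28), 37 → 65
combine ze(41), et(42) → 83
combine 65, 83 → 148
combine th(108), 148 → 256
The rarest symbols sit at the bottom; the longest codeword is 5 bits.

5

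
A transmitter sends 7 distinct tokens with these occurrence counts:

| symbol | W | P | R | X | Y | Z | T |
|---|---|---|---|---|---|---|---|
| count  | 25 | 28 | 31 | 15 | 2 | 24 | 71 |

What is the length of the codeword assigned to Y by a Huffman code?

Repeatedly merge the two smallest:
Y(2) + X(15) → 17
17 + Z(24) → 41
W(25) + P(28) → 53
R(31) + 41 → 72
53 + T(71) → 124
72 + 124 → 196
The subtree containing Y is merged 4 times, so code length = 4.

4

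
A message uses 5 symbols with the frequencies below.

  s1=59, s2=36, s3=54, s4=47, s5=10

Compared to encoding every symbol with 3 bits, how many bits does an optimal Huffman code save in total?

Fixed-length: 3 bits × 206 symbols = 618 bits.
Huffman merges:
s5(10) + s2(36) → 46
46 + s4(47) → 93
s3(54) + s1(59) → 113
93 + 113 → 206
Huffman total = 46 + 93 + 113 + 206 = 458 bits.
Saving = 618 − 458 = 160 bits.

160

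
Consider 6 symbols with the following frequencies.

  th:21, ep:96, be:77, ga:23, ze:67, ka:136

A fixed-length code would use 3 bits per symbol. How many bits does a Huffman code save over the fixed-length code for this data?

265

Fixed-length: 3 bits × 420 symbols = 1260 bits.
Huffman merges:
th(21) + ga(23) → 44
44 + ze(67) → 111
be(77) + ep(96) → 173
111 + ka(136) → 247
173 + 247 → 420
Huffman total = 44 + 111 + 173 + 247 + 420 = 995 bits.
Saving = 1260 − 995 = 265 bits.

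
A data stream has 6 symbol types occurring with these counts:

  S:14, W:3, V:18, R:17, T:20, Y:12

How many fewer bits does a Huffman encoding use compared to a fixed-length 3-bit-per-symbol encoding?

Fixed-length: 3 bits × 84 symbols = 252 bits.
Huffman merges:
merge W(3) and Y(12): 15
merge S(14) and 15: 29
merge R(17) and V(18): 35
merge T(20) and 29: 49
merge 35 and 49: 84
Huffman total = 15 + 29 + 35 + 49 + 84 = 212 bits.
Saving = 252 − 212 = 40 bits.

40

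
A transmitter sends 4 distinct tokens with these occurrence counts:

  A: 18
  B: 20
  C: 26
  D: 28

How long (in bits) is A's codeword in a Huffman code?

Repeatedly merge the two smallest:
combine A(18), B(20) → 38
combine C(26), D(28) → 54
combine 38, 54 → 92
The subtree containing A is merged 2 times, so code length = 2.

2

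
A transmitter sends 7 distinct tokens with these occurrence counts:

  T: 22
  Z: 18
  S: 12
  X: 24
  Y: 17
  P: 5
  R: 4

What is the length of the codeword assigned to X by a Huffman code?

2

Huffman merges, smallest pair first:
R(4) + P(5) → 9
9 + S(12) → 21
Y(17) + Z(18) → 35
21 + T(22) → 43
X(24) + 35 → 59
43 + 59 → 102
The subtree containing X is merged 2 times, so code length = 2.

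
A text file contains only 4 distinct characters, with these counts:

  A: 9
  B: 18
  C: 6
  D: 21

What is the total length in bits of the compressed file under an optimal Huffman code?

Build the Huffman tree bottom-up:
merge C(6) and A(9): 15
merge 15 and B(18): 33
merge D(21) and 33: 54
Each symbol's bit-cost is frequency × depth; summing gives 102 bits (equivalently 15 + 33 + 54).

102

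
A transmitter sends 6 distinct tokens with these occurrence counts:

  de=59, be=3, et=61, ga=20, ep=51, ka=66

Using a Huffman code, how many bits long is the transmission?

Build the Huffman tree bottom-up:
be(3) + ga(20) → 23
23 + ep(51) → 74
de(59) + et(61) → 120
ka(66) + 74 → 140
120 + 140 → 260
Total encoded bits = sum of merged weights = 23 + 74 + 120 + 140 + 260 = 617.

617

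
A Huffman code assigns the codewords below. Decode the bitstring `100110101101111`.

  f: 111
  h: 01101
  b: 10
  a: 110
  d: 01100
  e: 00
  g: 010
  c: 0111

Read left to right; each codeword is recognised as soon as it completes (prefix code):
  10→b | 01101→h | 01101→h | 111→f
Decoded message: bhhf

bhhf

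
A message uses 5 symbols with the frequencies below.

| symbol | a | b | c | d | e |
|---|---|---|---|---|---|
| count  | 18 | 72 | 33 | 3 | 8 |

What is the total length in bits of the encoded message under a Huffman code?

236

Merge the two smallest weights repeatedly:
combine d(3), e(8) → 11
combine 11, a(18) → 29
combine 29, c(33) → 62
combine 62, b(72) → 134
The encoded length is the sum of every internal node's weight: 11 + 29 + 62 + 134 = 236 bits.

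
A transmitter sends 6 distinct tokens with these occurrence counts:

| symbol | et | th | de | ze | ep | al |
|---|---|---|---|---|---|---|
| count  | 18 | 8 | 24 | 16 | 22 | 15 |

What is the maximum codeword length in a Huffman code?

3

Merge the two lowest-weight nodes at each step:
combine th(8), al(15) → 23
combine ze(16), et(18) → 34
combine ep(22), 23 → 45
combine de(24), 34 → 58
combine 45, 58 → 103
The rarest symbols sit at the bottom; the longest codeword is 3 bits.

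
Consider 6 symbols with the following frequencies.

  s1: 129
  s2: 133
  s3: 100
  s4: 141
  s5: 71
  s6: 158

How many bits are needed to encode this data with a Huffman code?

1897

Merge the two smallest weights repeatedly:
merge s5(71) and s3(100): 171
merge s1(129) and s2(133): 262
merge s4(141) and s6(158): 299
merge 171 and 262: 433
merge 299 and 433: 732
Each symbol's bit-cost is frequency × depth; summing gives 1897 bits (equivalently 171 + 262 + 299 + 433 + 732).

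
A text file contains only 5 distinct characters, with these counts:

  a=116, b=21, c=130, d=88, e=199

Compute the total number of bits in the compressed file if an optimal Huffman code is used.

Merge the two smallest weights repeatedly:
merge b(21) and d(88): 109
merge 109 and a(116): 225
merge c(130) and e(199): 329
merge 225 and 329: 554
Total encoded bits = sum of merged weights = 109 + 225 + 329 + 554 = 1217.

1217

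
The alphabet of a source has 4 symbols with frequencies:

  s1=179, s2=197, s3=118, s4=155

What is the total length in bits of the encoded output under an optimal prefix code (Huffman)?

1298

Merge the two smallest weights repeatedly:
merge s3(118) and s4(155): 273
merge s1(179) and s2(197): 376
merge 273 and 376: 649
Total encoded bits = sum of merged weights = 273 + 376 + 649 = 1298.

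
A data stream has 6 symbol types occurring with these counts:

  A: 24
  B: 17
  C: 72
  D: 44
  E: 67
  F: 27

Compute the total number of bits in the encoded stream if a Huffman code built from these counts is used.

611

Merge the two smallest weights repeatedly:
combine B(17), A(24) → 41
combine F(27), 41 → 68
combine D(44), E(67) → 111
combine 68, C(72) → 140
combine 111, 140 → 251
Each symbol's bit-cost is frequency × depth; summing gives 611 bits (equivalently 41 + 68 + 111 + 140 + 251).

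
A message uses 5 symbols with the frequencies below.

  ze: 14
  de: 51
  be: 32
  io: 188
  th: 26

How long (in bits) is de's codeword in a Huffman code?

Repeatedly merge the two smallest:
combine ze(14), th(26) → 40
combine be(32), 40 → 72
combine de(51), 72 → 123
combine 123, io(188) → 311
de's leaf is at depth 2, giving a 2-bit codeword.

2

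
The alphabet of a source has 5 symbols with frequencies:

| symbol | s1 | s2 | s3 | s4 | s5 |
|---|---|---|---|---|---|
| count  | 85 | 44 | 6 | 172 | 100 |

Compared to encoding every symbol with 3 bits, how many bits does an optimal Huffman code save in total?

Fixed-length: 3 bits × 407 symbols = 1221 bits.
Huffman merges:
s3(6) + s2(44) → 50
50 + s1(85) → 135
s5(100) + 135 → 235
s4(172) + 235 → 407
Huffman total = 50 + 135 + 235 + 407 = 827 bits.
Saving = 1221 − 827 = 394 bits.

394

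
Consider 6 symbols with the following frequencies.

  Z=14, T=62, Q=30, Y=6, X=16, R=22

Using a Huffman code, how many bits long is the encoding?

Build the Huffman tree bottom-up:
combine Y(6), Z(14) → 20
combine X(16), 20 → 36
combine R(22), Q(30) → 52
combine 36, 52 → 88
combine T(62), 88 → 150
The encoded length is the sum of every internal node's weight: 20 + 36 + 52 + 88 + 150 = 346 bits.

346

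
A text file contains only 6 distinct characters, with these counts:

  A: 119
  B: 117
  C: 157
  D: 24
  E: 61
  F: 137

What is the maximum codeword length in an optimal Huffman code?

Merge the two lowest-weight nodes at each step:
merge D(24) and E(61): 85
merge 85 and B(117): 202
merge A(119) and F(137): 256
merge C(157) and 202: 359
merge 256 and 359: 615
The rarest symbols sit at the bottom; the longest codeword is 4 bits.

4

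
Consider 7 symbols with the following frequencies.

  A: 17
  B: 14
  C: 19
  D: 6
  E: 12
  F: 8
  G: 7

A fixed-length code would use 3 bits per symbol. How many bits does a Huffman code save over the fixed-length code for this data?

Fixed-length: 3 bits × 83 symbols = 249 bits.
Huffman merges:
D(6) + G(7) → 13
F(8) + E(12) → 20
13 + B(14) → 27
A(17) + C(19) → 36
20 + 27 → 47
36 + 47 → 83
Huffman total = 13 + 20 + 27 + 36 + 47 + 83 = 226 bits.
Saving = 249 − 226 = 23 bits.

23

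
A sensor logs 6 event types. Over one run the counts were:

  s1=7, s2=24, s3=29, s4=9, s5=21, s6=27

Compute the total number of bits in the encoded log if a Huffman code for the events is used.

Merge the two smallest weights repeatedly:
s1(7) + s4(9) → 16
16 + s5(21) → 37
s2(24) + s6(27) → 51
s3(29) + 37 → 66
51 + 66 → 117
Each symbol's bit-cost is frequency × depth; summing gives 287 bits (equivalently 16 + 37 + 51 + 66 + 117).

287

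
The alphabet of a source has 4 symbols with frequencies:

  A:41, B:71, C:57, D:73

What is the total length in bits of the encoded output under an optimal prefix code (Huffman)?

484

Greedily combine the two least-frequent nodes:
combine A(41), C(57) → 98
combine B(71), D(73) → 144
combine 98, 144 → 242
The encoded length is the sum of every internal node's weight: 98 + 144 + 242 = 484 bits.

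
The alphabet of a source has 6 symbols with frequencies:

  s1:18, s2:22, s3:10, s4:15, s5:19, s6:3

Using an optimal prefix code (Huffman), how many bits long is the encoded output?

Merge the two smallest weights repeatedly:
combine s6(3), s3(10) → 13
combine 13, s4(15) → 28
combine s1(18), s5(19) → 37
combine s2(22), 28 → 50
combine 37, 50 → 87
Each symbol's bit-cost is frequency × depth; summing gives 215 bits (equivalently 13 + 28 + 37 + 50 + 87).

215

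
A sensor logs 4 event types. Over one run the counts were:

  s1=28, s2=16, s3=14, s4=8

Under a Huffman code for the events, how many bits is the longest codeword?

Merge the two lowest-weight nodes at each step:
merge s4(8) and s3(14): 22
merge s2(16) and 22: 38
merge s1(28) and 38: 66
The rarest symbols sit at the bottom; the longest codeword is 3 bits.

3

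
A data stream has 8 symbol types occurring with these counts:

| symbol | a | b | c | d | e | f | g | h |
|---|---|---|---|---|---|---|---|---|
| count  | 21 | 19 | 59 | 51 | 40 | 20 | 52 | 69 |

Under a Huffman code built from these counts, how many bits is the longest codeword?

Merge the two lowest-weight nodes at each step:
combine b(19), f(20) → 39
combine a(21), 39 → 60
combine e(40), d(51) → 91
combine g(52), c(59) → 111
combine 60, h(69) → 129
combine 91, 111 → 202
combine 129, 202 → 331
The rarest symbols sit at the bottom; the longest codeword is 4 bits.

4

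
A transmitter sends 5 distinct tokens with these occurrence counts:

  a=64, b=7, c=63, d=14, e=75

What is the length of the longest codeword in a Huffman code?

3

Merge the two lowest-weight nodes at each step:
b(7) + d(14) → 21
21 + c(63) → 84
a(64) + e(75) → 139
84 + 139 → 223
Maximum depth reached is 3.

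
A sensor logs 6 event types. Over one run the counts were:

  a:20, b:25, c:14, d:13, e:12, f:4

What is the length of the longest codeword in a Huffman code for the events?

3

Merge the two lowest-weight nodes at each step:
combine f(4), e(12) → 16
combine d(13), c(14) → 27
combine 16, a(20) → 36
combine b(25), 27 → 52
combine 36, 52 → 88
The first pair merged (f, e) ends up deepest, at depth 3.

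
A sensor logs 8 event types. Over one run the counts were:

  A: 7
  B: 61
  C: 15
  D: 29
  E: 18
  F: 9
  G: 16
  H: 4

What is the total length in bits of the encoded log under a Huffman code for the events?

417

Build the Huffman tree bottom-up:
H(4) + A(7) → 11
F(9) + 11 → 20
C(15) + G(16) → 31
E(18) + 20 → 38
D(29) + 31 → 60
38 + 60 → 98
B(61) + 98 → 159
Each symbol's bit-cost is frequency × depth; summing gives 417 bits (equivalently 11 + 20 + 31 + 38 + 60 + 98 + 159).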